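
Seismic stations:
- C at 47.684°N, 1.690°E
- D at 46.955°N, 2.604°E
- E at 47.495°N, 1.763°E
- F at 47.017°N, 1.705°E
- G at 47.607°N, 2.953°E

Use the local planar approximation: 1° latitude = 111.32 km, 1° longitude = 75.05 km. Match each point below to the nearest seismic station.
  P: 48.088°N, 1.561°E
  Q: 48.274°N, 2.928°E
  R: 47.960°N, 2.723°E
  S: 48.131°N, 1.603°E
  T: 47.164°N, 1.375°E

P→C; Q→G; R→G; S→C; T→F

P at 48.088°N, 1.561°E:
  C: 46.004 km
  D: 148.442 km
  E: 67.731 km
  F: 119.713 km
  G: 117.392 km
  → nearest: C (46.004 km)
Q at 48.274°N, 2.928°E:
  C: 113.782 km
  D: 148.831 km
  E: 123.145 km
  F: 167.347 km
  G: 74.274 km
  → nearest: G (74.274 km)
R at 47.960°N, 2.723°E:
  C: 83.393 km
  D: 112.233 km
  E: 88.715 km
  F: 129.834 km
  G: 42.920 km
  → nearest: G (42.920 km)
S at 48.131°N, 1.603°E:
  C: 50.187 km
  D: 150.936 km
  E: 71.811 km
  F: 124.247 km
  G: 116.909 km
  → nearest: C (50.187 km)
T at 47.164°N, 1.375°E:
  C: 62.528 km
  D: 95.126 km
  E: 46.964 km
  F: 29.684 km
  G: 128.286 km
  → nearest: F (29.684 km)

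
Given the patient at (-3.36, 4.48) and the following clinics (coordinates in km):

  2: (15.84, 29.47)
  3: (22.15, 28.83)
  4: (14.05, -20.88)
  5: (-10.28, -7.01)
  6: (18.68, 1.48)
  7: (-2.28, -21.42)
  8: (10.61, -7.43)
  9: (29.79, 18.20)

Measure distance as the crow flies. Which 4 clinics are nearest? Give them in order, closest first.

5, 8, 6, 7

Distances from (-3.36, 4.48):
2: 31.51 km
3: 35.27 km
4: 30.76 km
5: 13.41 km
6: 22.24 km
7: 25.92 km
8: 18.36 km
9: 35.88 km
Sorted: 5 (13.41 km) < 8 (18.36 km) < 6 (22.24 km) < 7 (25.92 km) < 4 (30.76 km) < 2 (31.51 km) < …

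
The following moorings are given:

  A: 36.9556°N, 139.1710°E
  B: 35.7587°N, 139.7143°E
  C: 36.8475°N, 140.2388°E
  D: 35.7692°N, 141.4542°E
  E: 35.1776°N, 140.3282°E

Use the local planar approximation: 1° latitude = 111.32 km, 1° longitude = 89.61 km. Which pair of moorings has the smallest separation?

B and E

Pairwise distances:
A–B: √((-1.1969·111.32)² + (0.5433·89.61)²) = √(17752.606605 + 2370.240228) = 141.8550 km
A–C: √((-0.1081·111.32)² + (1.0678·89.61)²) = √(144.809743 + 9155.726010) = 96.4393 km
A–D: √((-1.1864·111.32)² + (2.2832·89.61)²) = √(17442.497579 + 41860.158284) = 243.5214 km
A–E: √((-1.7780·111.32)² + (1.1572·89.61)²) = √(39175.081495 + 10753.003932) = 223.4459 km
B–C: √((1.0888·111.32)² + (0.5245·89.61)²) = √(14690.704386 + 2209.041830) = 129.9990 km
B–D: √((0.0105·111.32)² + (1.7399·89.61)²) = √(1.366234 + 24308.688635) = 155.9168 km
B–E: √((-0.5811·111.32)² + (0.6139·89.61)²) = √(4184.544072 + 3026.273824) = 84.9165 km
C–D: √((-1.0783·111.32)² + (1.2154·89.61)²) = √(14408.726762 + 11861.822437) = 162.0819 km
C–E: √((-1.6699·111.32)² + (0.0894·89.61)²) = √(34556.307088 + 64.178268) = 186.0658 km
D–E: √((-0.5916·111.32)² + (-1.1260·89.61)²) = √(4337.132858 + 10180.983549) = 120.4911 km
Closest pair: B–E at 84.9165 km.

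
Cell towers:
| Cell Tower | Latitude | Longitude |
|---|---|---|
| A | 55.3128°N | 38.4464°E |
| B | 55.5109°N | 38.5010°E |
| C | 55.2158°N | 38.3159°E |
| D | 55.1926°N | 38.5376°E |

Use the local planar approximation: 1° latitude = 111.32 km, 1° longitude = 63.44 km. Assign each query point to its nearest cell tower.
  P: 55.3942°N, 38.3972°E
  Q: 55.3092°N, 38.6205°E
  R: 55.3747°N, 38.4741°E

P at 55.3942°N, 38.3972°E:
  A: 9.5839 km
  B: 14.5647 km
  C: 20.5183 km
  D: 24.1450 km
  → nearest: A (9.5839 km)
Q at 55.3092°N, 38.6205°E:
  A: 11.0522 km
  B: 23.6985 km
  C: 21.9434 km
  D: 14.0049 km
  → nearest: A (11.0522 km)
R at 55.3747°N, 38.4741°E:
  A: 7.1113 km
  B: 15.2575 km
  C: 20.3376 km
  D: 20.6678 km
  → nearest: A (7.1113 km)

P→A; Q→A; R→A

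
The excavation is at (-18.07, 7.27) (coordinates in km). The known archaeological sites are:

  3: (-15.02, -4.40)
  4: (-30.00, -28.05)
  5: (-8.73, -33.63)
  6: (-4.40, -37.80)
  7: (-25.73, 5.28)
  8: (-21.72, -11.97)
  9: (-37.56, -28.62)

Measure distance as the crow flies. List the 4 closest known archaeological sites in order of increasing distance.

7, 3, 8, 4

Distances from (-18.07, 7.27):
3: √((3.05)² + (-11.67)²) = √(9.3025 + 136.1889) = 12.06 km
4: √((-11.93)² + (-35.32)²) = √(142.3249 + 1247.5024) = 37.28 km
5: √((9.34)² + (-40.90)²) = √(87.2356 + 1672.8100) = 41.95 km
6: √((13.67)² + (-45.07)²) = √(186.8689 + 2031.3049) = 47.10 km
7: √((-7.66)² + (-1.99)²) = √(58.6756 + 3.9601) = 7.91 km
8: √((-3.65)² + (-19.24)²) = √(13.3225 + 370.1776) = 19.58 km
9: √((-19.49)² + (-35.89)²) = √(379.8601 + 1288.0921) = 40.84 km
Sorted: 7 (7.91 km) < 3 (12.06 km) < 8 (19.58 km) < 4 (37.28 km) < 9 (40.84 km) < 5 (41.95 km) < …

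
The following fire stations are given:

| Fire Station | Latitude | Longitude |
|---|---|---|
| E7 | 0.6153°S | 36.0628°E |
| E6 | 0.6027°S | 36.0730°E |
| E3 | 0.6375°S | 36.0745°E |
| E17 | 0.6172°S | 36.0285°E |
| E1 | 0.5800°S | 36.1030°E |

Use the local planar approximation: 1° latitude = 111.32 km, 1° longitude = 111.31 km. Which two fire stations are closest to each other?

E7 and E6

Pairwise distances:
E7–E6: √((0.0126·111.32)² + (0.0102·111.31)²) = √(1.967377 + 1.289047) = 1.8046 km
E7–E3: √((-0.0222·111.32)² + (0.0117·111.31)²) = √(6.107343 + 1.696056) = 2.7935 km
E7–E17: √((-0.0019·111.32)² + (-0.0343·111.31)²) = √(0.044736 + 14.576612) = 3.8238 km
E6–E3: √((-0.0348·111.32)² + (0.0015·111.31)²) = √(15.007380 + 0.027877) = 3.8775 km
E6–E1: √((0.0227·111.32)² + (0.0300·111.31)²) = √(6.385547 + 11.150924) = 4.1877 km
E6–E17: √((-0.0145·111.32)² + (-0.0445·111.31)²) = √(2.605448 + 24.535131) = 5.2097 km
E3–E17: √((0.0203·111.32)² + (-0.0460·111.31)²) = √(5.106678 + 26.217062) = 5.5968 km
E7–E1: √((0.0353·111.32)² + (0.0402·111.31)²) = √(15.441725 + 20.022600) = 5.9552 km
E3–E1: √((0.0575·111.32)² + (0.0285·111.31)²) = √(40.971521 + 10.063709) = 7.1439 km
E17–E1: √((0.0372·111.32)² + (0.0745·111.31)²) = √(17.148742 + 68.767132) = 9.2691 km
Closest pair: E7–E6 at 1.8046 km.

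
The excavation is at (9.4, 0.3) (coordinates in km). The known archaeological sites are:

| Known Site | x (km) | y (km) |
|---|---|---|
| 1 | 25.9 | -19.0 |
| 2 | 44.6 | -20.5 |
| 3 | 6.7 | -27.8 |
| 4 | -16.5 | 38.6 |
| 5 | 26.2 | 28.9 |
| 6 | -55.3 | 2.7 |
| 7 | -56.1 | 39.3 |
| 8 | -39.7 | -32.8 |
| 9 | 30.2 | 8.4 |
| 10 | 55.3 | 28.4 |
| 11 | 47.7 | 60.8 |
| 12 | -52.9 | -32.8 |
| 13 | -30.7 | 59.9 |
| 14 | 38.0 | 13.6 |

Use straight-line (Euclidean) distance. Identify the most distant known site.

7

Distances from (9.4, 0.3):
1: 25.4 km
2: 40.9 km
3: 28.2 km
4: 46.2 km
5: 33.2 km
6: 64.7 km
7: 76.2 km
8: 59.2 km
9: 22.3 km
10: 53.8 km
11: 71.6 km
12: 70.5 km
13: 71.8 km
14: 31.5 km
Maximum: 7 at 76.2 km.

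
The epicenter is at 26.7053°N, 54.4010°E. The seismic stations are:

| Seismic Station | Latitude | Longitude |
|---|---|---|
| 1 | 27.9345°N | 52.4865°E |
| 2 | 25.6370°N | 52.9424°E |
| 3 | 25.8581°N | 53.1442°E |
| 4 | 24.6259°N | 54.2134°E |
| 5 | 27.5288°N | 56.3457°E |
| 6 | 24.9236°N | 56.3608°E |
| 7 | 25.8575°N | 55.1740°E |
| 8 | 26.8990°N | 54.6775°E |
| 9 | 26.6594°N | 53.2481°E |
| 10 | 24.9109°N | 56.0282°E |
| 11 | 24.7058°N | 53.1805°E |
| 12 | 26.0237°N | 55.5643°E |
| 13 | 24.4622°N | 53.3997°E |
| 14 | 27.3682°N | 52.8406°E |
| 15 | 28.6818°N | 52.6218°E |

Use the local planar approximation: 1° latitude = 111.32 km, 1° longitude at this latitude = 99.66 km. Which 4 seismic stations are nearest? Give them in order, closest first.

8, 9, 7, 12

Distances from 26.7053°N, 54.4010°E:
1: √((1.2292·111.32)² + (-1.9145·99.66)²) = √(18723.692432 + 36404.285113) = 234.7935 km
2: √((-1.0683·111.32)² + (-1.4586·99.66)²) = √(14142.717033 + 21130.714591) = 187.8122 km
3: √((-0.8472·111.32)² + (-1.2568·99.66)²) = √(8894.433441 + 15688.235851) = 156.7886 km
4: √((-2.0794·111.32)² + (-0.1876·99.66)²) = √(53582.438553 + 349.548493) = 232.2326 km
5: √((0.8235·111.32)² + (1.9447·99.66)²) = √(8403.759251 + 37561.851733) = 214.3959 km
6: √((-1.7817·111.32)² + (1.9598·99.66)²) = √(39338.297039 + 38147.428908) = 278.3626 km
7: √((-0.8478·111.32)² + (0.7730·99.66)²) = √(8907.036249 + 5934.727102) = 121.8268 km
8: √((0.1937·111.32)² + (0.2765·99.66)²) = √(464.949341 + 759.332585) = 34.9897 km
9: √((-0.0459·111.32)² + (-1.1529·99.66)²) = √(26.107890 + 13201.553621) = 115.0116 km
10: √((-1.7944·111.32)² + (1.6272·99.66)²) = √(39901.104403 + 26298.055454) = 257.2920 km
11: √((-1.9995·111.32)² + (-1.2205·99.66)²) = √(49543.788413 + 14795.080523) = 253.6511 km
12: √((-0.6816·111.32)² + (1.1633·99.66)²) = √(5757.123672 + 13440.803189) = 138.5566 km
13: √((-2.2431·111.32)² + (-1.0013·99.66)²) = √(62351.034868 + 9957.955886) = 268.9033 km
14: √((0.6629·111.32)² + (-1.5604·99.66)²) = √(5445.558568 + 24183.193394) = 172.1300 km
15: √((1.9765·111.32)² + (-1.7792·99.66)²) = √(48410.551775 + 31440.634758) = 282.5795 km
Sorted: 8 (34.9897 km) < 9 (115.0116 km) < 7 (121.8268 km) < 12 (138.5566 km) < 3 (156.7886 km) < 14 (172.1300 km) < …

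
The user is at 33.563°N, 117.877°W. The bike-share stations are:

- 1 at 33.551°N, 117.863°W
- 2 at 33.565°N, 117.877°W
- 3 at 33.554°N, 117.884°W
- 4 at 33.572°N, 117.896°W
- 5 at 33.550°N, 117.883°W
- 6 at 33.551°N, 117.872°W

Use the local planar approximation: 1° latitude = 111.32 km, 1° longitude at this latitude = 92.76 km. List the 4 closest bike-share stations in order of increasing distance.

2, 3, 6, 5

Distances from 33.563°N, 117.877°W:
1: √((-0.012·111.32)² + (0.014·92.76)²) = √(1.78447 + 1.68647) = 1.863 km
2: √((0.002·111.32)² + (0.000·92.76)²) = √(0.04957 + 0.00000) = 0.223 km
3: √((-0.009·111.32)² + (-0.007·92.76)²) = √(1.00376 + 0.42162) = 1.194 km
4: √((0.009·111.32)² + (-0.019·92.76)²) = √(1.00376 + 3.10619) = 2.027 km
5: √((-0.013·111.32)² + (-0.006·92.76)²) = √(2.09427 + 0.30976) = 1.550 km
6: √((-0.012·111.32)² + (0.005·92.76)²) = √(1.78447 + 0.21511) = 1.414 km
Sorted: 2 (0.223 km) < 3 (1.194 km) < 6 (1.414 km) < 5 (1.550 km) < 1 (1.863 km) < 4 (2.027 km)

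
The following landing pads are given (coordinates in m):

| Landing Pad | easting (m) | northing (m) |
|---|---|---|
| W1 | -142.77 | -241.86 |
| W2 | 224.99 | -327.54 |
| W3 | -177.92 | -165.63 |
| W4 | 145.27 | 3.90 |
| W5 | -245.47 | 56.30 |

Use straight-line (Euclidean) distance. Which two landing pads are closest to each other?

Pairwise distances:
W1–W3: 83.94 m
W3–W5: 231.98 m
W1–W5: 315.35 m
W2–W4: 340.89 m
W3–W4: 364.96 m
W1–W2: 377.61 m
W1–W4: 378.64 m
W4–W5: 394.24 m
W2–W3: 434.22 m
W2–W5: 607.18 m
Closest pair: W1–W3 at 83.94 m.

W1 and W3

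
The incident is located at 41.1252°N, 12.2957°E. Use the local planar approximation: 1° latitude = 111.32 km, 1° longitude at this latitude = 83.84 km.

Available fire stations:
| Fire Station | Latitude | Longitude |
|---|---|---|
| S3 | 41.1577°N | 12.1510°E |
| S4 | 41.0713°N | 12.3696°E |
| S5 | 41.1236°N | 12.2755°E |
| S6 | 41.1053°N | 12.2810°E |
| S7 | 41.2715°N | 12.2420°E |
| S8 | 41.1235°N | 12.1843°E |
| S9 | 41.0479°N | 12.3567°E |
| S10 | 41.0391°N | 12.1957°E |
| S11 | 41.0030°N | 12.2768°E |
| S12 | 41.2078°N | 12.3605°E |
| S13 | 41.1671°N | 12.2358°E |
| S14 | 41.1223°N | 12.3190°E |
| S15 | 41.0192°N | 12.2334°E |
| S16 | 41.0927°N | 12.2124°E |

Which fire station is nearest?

S5

Distances from 41.1252°N, 12.2957°E:
S3: √((0.0325·111.32)² + (-0.1447·83.84)²) = √(13.089200 + 147.176883) = 12.6596 km
S4: √((-0.0539·111.32)² + (0.0739·83.84)²) = √(36.001776 + 38.387640) = 8.6249 km
S5: √((-0.0016·111.32)² + (-0.0202·83.84)²) = √(0.031724 + 2.868173) = 1.7029 km
S6: √((-0.0199·111.32)² + (-0.0147·83.84)²) = √(4.907412 + 1.518928) = 2.5350 km
S7: √((0.1463·111.32)² + (-0.0537·83.84)²) = √(265.237574 + 20.269877) = 16.8970 km
S8: √((-0.0017·111.32)² + (-0.1114·83.84)²) = √(0.035813 + 87.231416) = 9.3417 km
S9: √((-0.0773·111.32)² + (0.0610·83.84)²) = √(74.046645 + 26.155451) = 10.0101 km
S10: √((-0.0861·111.32)² + (-0.1000·83.84)²) = √(91.865554 + 70.291456) = 12.7341 km
S11: √((-0.1222·111.32)² + (-0.0189·83.84)²) = √(185.049880 + 2.510881) = 13.6953 km
S12: √((0.0826·111.32)² + (0.0648·83.84)²) = √(84.548613 + 29.515664) = 10.6801 km
S13: √((0.0419·111.32)² + (-0.0599·83.84)²) = √(21.755769 + 25.220645) = 6.8539 km
S14: √((-0.0029·111.32)² + (0.0233·83.84)²) = √(0.104218 + 3.816053) = 1.9800 km
S15: √((-0.1060·111.32)² + (-0.0623·83.84)²) = √(139.238112 + 27.282153) = 12.9043 km
S16: √((-0.0325·111.32)² + (-0.0833·83.84)²) = √(13.089200 + 48.774468) = 7.8653 km
Minimum: S5 at 1.7029 km.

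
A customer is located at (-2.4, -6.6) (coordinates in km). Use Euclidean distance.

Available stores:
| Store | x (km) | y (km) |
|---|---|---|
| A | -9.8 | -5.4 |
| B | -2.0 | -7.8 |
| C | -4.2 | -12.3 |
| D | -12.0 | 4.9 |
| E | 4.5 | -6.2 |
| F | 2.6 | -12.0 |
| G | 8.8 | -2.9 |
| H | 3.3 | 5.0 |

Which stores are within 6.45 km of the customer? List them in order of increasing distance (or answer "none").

Distances from (-2.4, -6.6):
A: √((-7.4)² + (1.2)²) = √(54.760 + 1.440) = 7.5 km
B: √((0.4)² + (-1.2)²) = √(0.160 + 1.440) = 1.3 km
C: √((-1.8)² + (-5.7)²) = √(3.240 + 32.490) = 6.0 km
D: √((-9.6)² + (11.5)²) = √(92.160 + 132.250) = 15.0 km
E: √((6.9)² + (0.4)²) = √(47.610 + 0.160) = 6.9 km
F: √((5.0)² + (-5.4)²) = √(25.000 + 29.160) = 7.4 km
G: √((11.2)² + (3.7)²) = √(125.440 + 13.690) = 11.8 km
H: √((5.7)² + (11.6)²) = √(32.490 + 134.560) = 12.9 km
Threshold 6.45 km: B (1.3 km), C (6.0 km) are within range.

B, C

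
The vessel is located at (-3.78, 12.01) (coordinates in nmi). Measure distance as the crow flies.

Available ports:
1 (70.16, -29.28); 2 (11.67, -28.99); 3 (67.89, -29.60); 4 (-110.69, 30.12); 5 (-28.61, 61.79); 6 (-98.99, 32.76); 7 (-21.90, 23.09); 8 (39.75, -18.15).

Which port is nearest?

Distances from (-3.78, 12.01):
1: 84.69 nmi
2: 43.81 nmi
3: 82.87 nmi
4: 108.43 nmi
5: 55.63 nmi
6: 97.44 nmi
7: 21.24 nmi
8: 52.96 nmi
Minimum: 7 at 21.24 nmi.

7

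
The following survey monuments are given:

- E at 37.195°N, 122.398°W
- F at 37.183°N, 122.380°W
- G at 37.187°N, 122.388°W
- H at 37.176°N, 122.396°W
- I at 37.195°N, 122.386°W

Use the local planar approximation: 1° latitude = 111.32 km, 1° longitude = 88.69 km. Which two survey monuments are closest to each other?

Pairwise distances:
F–G: 0.838 km
G–I: 0.908 km
E–I: 1.064 km
E–G: 1.257 km
G–H: 1.415 km
F–I: 1.438 km
F–H: 1.619 km
E–F: 2.082 km
E–H: 2.123 km
H–I: 2.294 km
Closest pair: F–G at 0.838 km.

F and G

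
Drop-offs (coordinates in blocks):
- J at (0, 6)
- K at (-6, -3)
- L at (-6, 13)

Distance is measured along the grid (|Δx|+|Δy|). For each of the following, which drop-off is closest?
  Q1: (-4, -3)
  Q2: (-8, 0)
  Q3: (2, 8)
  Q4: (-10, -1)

Q1→K; Q2→K; Q3→J; Q4→K

Q1 at (-4, -3):
  J: 13 blocks
  K: 2 blocks
  L: 18 blocks
  → nearest: K (2 blocks)
Q2 at (-8, 0):
  J: 14 blocks
  K: 5 blocks
  L: 15 blocks
  → nearest: K (5 blocks)
Q3 at (2, 8):
  J: 4 blocks
  K: 19 blocks
  L: 13 blocks
  → nearest: J (4 blocks)
Q4 at (-10, -1):
  J: 17 blocks
  K: 6 blocks
  L: 18 blocks
  → nearest: K (6 blocks)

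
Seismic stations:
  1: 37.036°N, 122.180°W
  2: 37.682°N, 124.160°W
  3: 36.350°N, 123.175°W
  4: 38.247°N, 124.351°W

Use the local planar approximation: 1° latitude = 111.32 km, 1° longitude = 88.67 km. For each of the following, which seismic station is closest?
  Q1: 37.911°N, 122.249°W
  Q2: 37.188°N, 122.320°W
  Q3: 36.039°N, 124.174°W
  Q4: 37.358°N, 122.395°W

Q1 at 37.911°N, 122.249°W:
  1: √((-0.875·111.32)² + (0.069·88.67)²) = √(9487.73402 + 37.43274) = 97.597 km
  2: √((-0.229·111.32)² + (-1.911·88.67)²) = √(649.85634 + 28712.75010) = 171.355 km
  3: √((-1.561·111.32)² + (-0.926·88.67)²) = √(30196.19362 + 6741.79263) = 192.193 km
  4: √((0.336·111.32)² + (-2.102·88.67)²) = √(1399.02331 + 34739.12220) = 190.100 km
  → nearest: 1 (97.597 km)
Q2 at 37.188°N, 122.320°W:
  1: √((-0.152·111.32)² + (0.140·88.67)²) = √(286.30806 + 154.10243) = 20.986 km
  2: √((0.494·111.32)² + (-1.840·88.67)²) = √(3024.12886 + 26618.83615) = 172.171 km
  3: √((-0.838·111.32)² + (-0.855·88.67)²) = √(8702.30765 + 5747.58823) = 120.208 km
  4: √((1.059·111.32)² + (-2.031·88.67)²) = √(13897.55225 + 32431.96508) = 215.243 km
  → nearest: 1 (20.986 km)
Q3 at 36.039°N, 124.174°W:
  1: √((0.997·111.32)² + (1.994·88.67)²) = √(12317.90107 + 31261.06179) = 208.756 km
  2: √((1.643·111.32)² + (0.014·88.67)²) = √(33451.95641 + 1.54102) = 182.903 km
  3: √((0.311·111.32)² + (0.999·88.67)²) = √(1198.58041 + 7846.65202) = 95.106 km
  4: √((2.208·111.32)² + (-0.177·88.67)²) = √(60414.96573 + 246.32016) = 246.295 km
  → nearest: 3 (95.106 km)
Q4 at 37.358°N, 122.395°W:
  1: √((-0.322·111.32)² + (0.215·88.67)²) = √(1284.86689 + 363.43800) = 40.599 km
  2: √((0.324·111.32)² + (-1.765·88.67)²) = √(1300.87754 + 24493.04816) = 160.605 km
  3: √((-1.008·111.32)² + (-0.780·88.67)²) = √(12591.20978 + 4783.46524) = 131.813 km
  4: √((0.889·111.32)² + (-1.956·88.67)²) = √(9793.77037 + 30080.92022) = 199.686 km
  → nearest: 1 (40.599 km)

Q1→1; Q2→1; Q3→3; Q4→1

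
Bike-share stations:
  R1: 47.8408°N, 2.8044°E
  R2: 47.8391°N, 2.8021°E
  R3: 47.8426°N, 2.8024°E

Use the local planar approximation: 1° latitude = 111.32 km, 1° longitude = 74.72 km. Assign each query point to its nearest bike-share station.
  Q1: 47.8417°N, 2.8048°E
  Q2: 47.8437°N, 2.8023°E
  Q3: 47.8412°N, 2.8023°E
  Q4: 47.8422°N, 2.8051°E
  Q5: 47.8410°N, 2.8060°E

Q1→R1; Q2→R3; Q3→R3; Q4→R1; Q5→R1

Q1 at 47.8417°N, 2.8048°E:
  R1: 0.1046 km
  R2: 0.3528 km
  R3: 0.2054 km
  → nearest: R1 (0.1046 km)
Q2 at 47.8437°N, 2.8023°E:
  R1: 0.3589 km
  R2: 0.5123 km
  R3: 0.1227 km
  → nearest: R3 (0.1227 km)
Q3 at 47.8412°N, 2.8023°E:
  R1: 0.1631 km
  R2: 0.2342 km
  R3: 0.1560 km
  → nearest: R3 (0.1560 km)
Q4 at 47.8422°N, 2.8051°E:
  R1: 0.1644 km
  R2: 0.4115 km
  R3: 0.2066 km
  → nearest: R1 (0.1644 km)
Q5 at 47.8410°N, 2.8060°E:
  R1: 0.1216 km
  R2: 0.3601 km
  R3: 0.3226 km
  → nearest: R1 (0.1216 km)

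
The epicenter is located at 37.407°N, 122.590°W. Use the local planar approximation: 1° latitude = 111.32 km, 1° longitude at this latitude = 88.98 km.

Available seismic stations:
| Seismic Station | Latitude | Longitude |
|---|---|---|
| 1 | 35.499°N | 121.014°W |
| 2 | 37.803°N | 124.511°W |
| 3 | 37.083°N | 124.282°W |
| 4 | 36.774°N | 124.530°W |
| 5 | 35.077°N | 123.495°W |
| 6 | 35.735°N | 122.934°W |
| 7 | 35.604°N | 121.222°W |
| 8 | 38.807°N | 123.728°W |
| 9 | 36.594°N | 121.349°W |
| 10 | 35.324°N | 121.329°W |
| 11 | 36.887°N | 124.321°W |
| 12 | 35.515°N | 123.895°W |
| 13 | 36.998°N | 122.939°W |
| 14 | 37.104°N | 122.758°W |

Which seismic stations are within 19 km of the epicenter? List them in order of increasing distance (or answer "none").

none

Distances from 37.407°N, 122.590°W:
1: √((-1.908·111.32)² + (1.576·88.98)²) = √(45113.14829 + 19665.14845) = 254.516 km
2: √((0.396·111.32)² + (-1.921·88.98)²) = √(1943.28620 + 29217.26318) = 176.524 km
3: √((-0.324·111.32)² + (-1.692·88.98)²) = √(1300.87754 + 22666.55509) = 154.814 km
4: √((-0.633·111.32)² + (-1.940·88.98)²) = √(4965.39515 + 29798.07869) = 186.450 km
5: √((-2.330·111.32)² + (-0.905·88.98)²) = √(67275.70188 + 6484.58162) = 271.588 km
6: √((-1.672·111.32)² + (-0.344·88.98)²) = √(34643.27502 + 936.91823) = 188.627 km
7: √((-1.803·111.32)² + (1.368·88.98)²) = √(40284.48804 + 14816.88798) = 234.737 km
8: √((1.400·111.32)² + (-1.138·88.98)²) = √(24288.59910 + 10253.43369) = 185.855 km
9: √((-0.813·111.32)² + (1.241·88.98)²) = √(8190.82197 + 12193.49953) = 142.774 km
10: √((-2.083·111.32)² + (1.261·88.98)²) = √(53768.13035 + 12589.68825) = 257.600 km
11: √((-0.520·111.32)² + (-1.731·88.98)²) = √(3350.83530 + 23723.50963) = 164.543 km
12: √((-1.892·111.32)² + (-1.305·88.98)²) = √(44359.70603 + 13483.59894) = 240.506 km
13: √((-0.409·111.32)² + (-0.349·88.98)²) = √(2072.96997 + 964.35216) = 55.112 km
14: √((-0.303·111.32)² + (-0.168·88.98)²) = √(1137.71020 + 223.46184) = 36.894 km
Threshold 19 km: none within range.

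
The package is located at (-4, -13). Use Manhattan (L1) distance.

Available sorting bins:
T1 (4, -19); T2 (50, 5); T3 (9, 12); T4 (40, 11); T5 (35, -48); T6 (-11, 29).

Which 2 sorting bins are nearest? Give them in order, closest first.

T1, T3

Distances from (-4, -13):
T1: 14
T2: 72
T3: 38
T4: 68
T5: 74
T6: 49
Sorted: T1 (14) < T3 (38) < T6 (49) < T4 (68) < …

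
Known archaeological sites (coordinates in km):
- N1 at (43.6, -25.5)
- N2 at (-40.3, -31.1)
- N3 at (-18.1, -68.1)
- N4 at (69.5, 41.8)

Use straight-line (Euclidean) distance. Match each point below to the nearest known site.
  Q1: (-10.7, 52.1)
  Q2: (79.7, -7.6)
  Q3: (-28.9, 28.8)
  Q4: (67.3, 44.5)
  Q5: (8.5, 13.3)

Q1 at (-10.7, 52.1):
  N1: √((54.3)² + (-77.6)²) = √(2948.490 + 6021.760) = 94.7 km
  N2: √((-29.6)² + (-83.2)²) = √(876.160 + 6922.240) = 88.3 km
  N3: √((-7.4)² + (-120.2)²) = √(54.760 + 14448.040) = 120.4 km
  N4: √((80.2)² + (-10.3)²) = √(6432.040 + 106.090) = 80.9 km
  → nearest: N4 (80.9 km)
Q2 at (79.7, -7.6):
  N1: √((-36.1)² + (-17.9)²) = √(1303.210 + 320.410) = 40.3 km
  N2: √((-120.0)² + (-23.5)²) = √(14400.000 + 552.250) = 122.3 km
  N3: √((-97.8)² + (-60.5)²) = √(9564.840 + 3660.250) = 115.0 km
  N4: √((-10.2)² + (49.4)²) = √(104.040 + 2440.360) = 50.4 km
  → nearest: N1 (40.3 km)
Q3 at (-28.9, 28.8):
  N1: √((72.5)² + (-54.3)²) = √(5256.250 + 2948.490) = 90.6 km
  N2: √((-11.4)² + (-59.9)²) = √(129.960 + 3588.010) = 61.0 km
  N3: √((10.8)² + (-96.9)²) = √(116.640 + 9389.610) = 97.5 km
  N4: √((98.4)² + (13.0)²) = √(9682.560 + 169.000) = 99.3 km
  → nearest: N2 (61.0 km)
Q4 at (67.3, 44.5):
  N1: √((-23.7)² + (-70.0)²) = √(561.690 + 4900.000) = 73.9 km
  N2: √((-107.6)² + (-75.6)²) = √(11577.760 + 5715.360) = 131.5 km
  N3: √((-85.4)² + (-112.6)²) = √(7293.160 + 12678.760) = 141.3 km
  N4: √((2.2)² + (-2.7)²) = √(4.840 + 7.290) = 3.5 km
  → nearest: N4 (3.5 km)
Q5 at (8.5, 13.3):
  N1: √((35.1)² + (-38.8)²) = √(1232.010 + 1505.440) = 52.3 km
  N2: √((-48.8)² + (-44.4)²) = √(2381.440 + 1971.360) = 66.0 km
  N3: √((-26.6)² + (-81.4)²) = √(707.560 + 6625.960) = 85.6 km
  N4: √((61.0)² + (28.5)²) = √(3721.000 + 812.250) = 67.3 km
  → nearest: N1 (52.3 km)

Q1→N4; Q2→N1; Q3→N2; Q4→N4; Q5→N1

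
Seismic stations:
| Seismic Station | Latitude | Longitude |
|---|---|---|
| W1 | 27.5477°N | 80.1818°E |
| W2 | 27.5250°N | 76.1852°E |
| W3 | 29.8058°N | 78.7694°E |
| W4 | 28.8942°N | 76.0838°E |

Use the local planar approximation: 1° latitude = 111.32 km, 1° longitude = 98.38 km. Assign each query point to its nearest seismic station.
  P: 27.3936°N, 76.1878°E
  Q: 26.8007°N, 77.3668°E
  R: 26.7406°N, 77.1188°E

P→W2; Q→W2; R→W2

P at 27.3936°N, 76.1878°E:
  W1: √((0.1541·111.32)² + (3.9940·98.38)²) = √(294.273851 + 154393.764859) = 393.3040 km
  W2: √((0.1314·111.32)² + (-0.0026·98.38)²) = √(213.962235 + 0.065428) = 14.6297 km
  W3: √((2.4122·111.32)² + (2.5816·98.38)²) = √(72106.268529 + 64504.726956) = 369.6092 km
  W4: √((1.5006·111.32)² + (-0.1040·98.38)²) = √(27904.630717 + 104.684002) = 167.3598 km
  → nearest: W2 (14.6297 km)
Q at 26.8007°N, 77.3668°E:
  W1: √((0.7470·111.32)² + (2.8150·98.38)²) = √(6914.926988 + 76695.597436) = 289.1548 km
  W2: √((0.7243·111.32)² + (-1.1816·98.38)²) = √(6501.047897 + 13513.087878) = 141.4713 km
  W3: √((3.0051·111.32)² + (1.4026·98.38)²) = √(111908.803477 + 19040.629637) = 361.8694 km
  W4: √((2.0935·111.32)² + (-1.2830·98.38)²) = √(54311.566064 + 15931.877160) = 265.0348 km
  → nearest: W2 (141.4713 km)
R at 26.7406°N, 77.1188°E:
  W1: √((0.8071·111.32)² + (3.0630·98.38)²) = √(8072.370562 + 90804.554083) = 314.4470 km
  W2: √((0.7844·111.32)² + (-0.9336·98.38)²) = √(7624.679013 + 8435.975748) = 126.7306 km
  W3: √((3.0652·111.32)² + (1.6506·98.38)²) = √(116429.767200 + 26369.222090) = 377.8875 km
  W4: √((2.1536·111.32)² + (-1.0350·98.38)²) = √(57474.669211 + 10367.984423) = 260.4662 km
  → nearest: W2 (126.7306 km)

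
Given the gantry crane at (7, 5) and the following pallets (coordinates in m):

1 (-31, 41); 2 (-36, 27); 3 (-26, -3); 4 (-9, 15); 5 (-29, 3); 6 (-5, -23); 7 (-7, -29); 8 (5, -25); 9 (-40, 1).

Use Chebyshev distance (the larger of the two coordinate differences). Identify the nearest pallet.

Distances from (7, 5):
1: 38 m
2: 43 m
3: 33 m
4: 16 m
5: 36 m
6: 28 m
7: 34 m
8: 30 m
9: 47 m
Minimum: 4 at 16 m.

4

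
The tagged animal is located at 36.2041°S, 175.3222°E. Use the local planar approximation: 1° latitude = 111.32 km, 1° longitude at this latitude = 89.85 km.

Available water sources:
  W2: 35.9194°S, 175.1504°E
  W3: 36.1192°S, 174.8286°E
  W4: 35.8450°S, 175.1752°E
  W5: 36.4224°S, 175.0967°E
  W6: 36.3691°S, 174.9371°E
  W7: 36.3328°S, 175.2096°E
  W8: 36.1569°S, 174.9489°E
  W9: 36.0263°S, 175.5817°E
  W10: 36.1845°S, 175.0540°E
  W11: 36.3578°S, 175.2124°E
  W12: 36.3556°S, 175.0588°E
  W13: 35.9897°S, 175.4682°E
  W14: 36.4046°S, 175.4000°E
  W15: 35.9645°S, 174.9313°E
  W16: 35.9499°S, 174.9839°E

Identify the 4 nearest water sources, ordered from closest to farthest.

W7, W11, W14, W10

Distances from 36.2041°S, 175.3222°E:
W2: 35.2521 km
W3: 45.3458 km
W4: 42.1005 km
W5: 31.6396 km
W6: 39.1742 km
W7: 17.5390 km
W8: 33.9501 km
W9: 30.5841 km
W10: 24.1963 km
W11: 19.7504 km
W12: 29.0608 km
W13: 27.2345 km
W14: 23.3887 km
W15: 44.1020 km
W16: 41.5293 km
Sorted: W7 (17.5390 km) < W11 (19.7504 km) < W14 (23.3887 km) < W10 (24.1963 km) < W13 (27.2345 km) < W12 (29.0608 km) < …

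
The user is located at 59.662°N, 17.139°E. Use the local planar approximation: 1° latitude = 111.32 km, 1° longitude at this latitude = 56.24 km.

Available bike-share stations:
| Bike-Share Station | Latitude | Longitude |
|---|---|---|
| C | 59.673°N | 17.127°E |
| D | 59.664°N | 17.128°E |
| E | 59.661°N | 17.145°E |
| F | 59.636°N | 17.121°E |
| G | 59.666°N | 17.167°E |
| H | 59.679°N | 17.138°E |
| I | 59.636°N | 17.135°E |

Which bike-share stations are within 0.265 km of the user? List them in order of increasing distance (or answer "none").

Distances from 59.662°N, 17.139°E:
C: 1.398 km
D: 0.657 km
E: 0.355 km
F: 3.066 km
G: 1.636 km
H: 1.893 km
I: 2.903 km
Threshold 0.265 km: none within range.

none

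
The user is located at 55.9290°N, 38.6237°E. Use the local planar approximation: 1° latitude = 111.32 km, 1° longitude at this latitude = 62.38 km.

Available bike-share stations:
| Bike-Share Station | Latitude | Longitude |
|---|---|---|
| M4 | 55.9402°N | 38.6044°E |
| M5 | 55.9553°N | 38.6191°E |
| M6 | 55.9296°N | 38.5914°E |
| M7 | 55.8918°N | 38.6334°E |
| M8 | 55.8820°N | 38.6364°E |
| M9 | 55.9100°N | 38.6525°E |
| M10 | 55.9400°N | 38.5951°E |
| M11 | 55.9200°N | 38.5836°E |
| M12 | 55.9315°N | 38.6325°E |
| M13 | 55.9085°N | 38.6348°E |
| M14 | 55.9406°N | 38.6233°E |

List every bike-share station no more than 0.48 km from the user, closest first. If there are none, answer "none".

Distances from 55.9290°N, 38.6237°E:
M4: √((0.0112·111.32)² + (-0.0193·62.38)²) = √(1.554470 + 1.449457) = 1.7332 km
M5: √((0.0263·111.32)² + (-0.0046·62.38)²) = √(8.571521 + 0.082339) = 2.9417 km
M6: √((0.0006·111.32)² + (-0.0323·62.38)²) = √(0.004461 + 4.059717) = 2.0160 km
M7: √((-0.0372·111.32)² + (0.0097·62.38)²) = √(17.148742 + 0.366129) = 4.1851 km
M8: √((-0.0470·111.32)² + (0.0127·62.38)²) = √(27.374243 + 0.627622) = 5.2917 km
M9: √((-0.0190·111.32)² + (0.0288·62.38)²) = √(4.473563 + 3.227570) = 2.7751 km
M10: √((0.0110·111.32)² + (-0.0286·62.38)²) = √(1.499449 + 3.182899) = 2.1639 km
M11: √((-0.0090·111.32)² + (-0.0401·62.38)²) = √(1.003764 + 6.257192) = 2.6946 km
M12: √((0.0025·111.32)² + (0.0088·62.38)²) = √(0.077451 + 0.301340) = 0.6155 km
M13: √((-0.0205·111.32)² + (0.0111·62.38)²) = √(5.207798 + 0.479443) = 2.3848 km
M14: √((0.0116·111.32)² + (-0.0004·62.38)²) = √(1.667487 + 0.000623) = 1.2916 km
Threshold 0.48 km: none within range.

none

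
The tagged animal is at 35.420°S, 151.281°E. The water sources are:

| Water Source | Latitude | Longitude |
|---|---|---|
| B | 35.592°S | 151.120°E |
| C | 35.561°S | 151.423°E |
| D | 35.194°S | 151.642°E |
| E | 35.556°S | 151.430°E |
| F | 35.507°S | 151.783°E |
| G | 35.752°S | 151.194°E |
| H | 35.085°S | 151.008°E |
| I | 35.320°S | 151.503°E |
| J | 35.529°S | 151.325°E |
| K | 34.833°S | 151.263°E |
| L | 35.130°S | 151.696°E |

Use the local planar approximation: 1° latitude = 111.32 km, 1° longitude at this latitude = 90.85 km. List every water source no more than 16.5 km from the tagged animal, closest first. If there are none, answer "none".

J

Distances from 35.420°S, 151.281°E:
B: 24.095 km
C: 20.317 km
D: 41.335 km
E: 20.309 km
F: 46.624 km
G: 37.794 km
H: 44.787 km
I: 23.037 km
J: 12.775 km
K: 65.365 km
L: 49.635 km
Threshold 16.5 km: J (12.775 km) is within range.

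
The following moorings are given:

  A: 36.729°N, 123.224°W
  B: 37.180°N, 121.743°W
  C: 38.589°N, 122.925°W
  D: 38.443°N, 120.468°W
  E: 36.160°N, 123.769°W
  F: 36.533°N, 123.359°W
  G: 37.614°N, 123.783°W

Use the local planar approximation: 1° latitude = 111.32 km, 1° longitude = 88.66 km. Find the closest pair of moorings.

Pairwise distances:
A–B: 140.576 km
A–C: 208.745 km
A–D: 310.018 km
A–E: 79.667 km
A–F: 24.886 km
A–G: 110.282 km
B–C: 188.638 km
B–D: 180.405 km
B–E: 212.504 km
B–F: 160.359 km
B–G: 187.208 km
C–D: 218.443 km
C–E: 280.559 km
C–F: 232.086 km
C–G: 132.540 km
D–E: 387.612 km
D–F: 333.025 km
D–G: 308.056 km
E–F: 55.186 km
E–G: 161.864 km
F–G: 126.072 km
Closest pair: A–F at 24.886 km.

A and F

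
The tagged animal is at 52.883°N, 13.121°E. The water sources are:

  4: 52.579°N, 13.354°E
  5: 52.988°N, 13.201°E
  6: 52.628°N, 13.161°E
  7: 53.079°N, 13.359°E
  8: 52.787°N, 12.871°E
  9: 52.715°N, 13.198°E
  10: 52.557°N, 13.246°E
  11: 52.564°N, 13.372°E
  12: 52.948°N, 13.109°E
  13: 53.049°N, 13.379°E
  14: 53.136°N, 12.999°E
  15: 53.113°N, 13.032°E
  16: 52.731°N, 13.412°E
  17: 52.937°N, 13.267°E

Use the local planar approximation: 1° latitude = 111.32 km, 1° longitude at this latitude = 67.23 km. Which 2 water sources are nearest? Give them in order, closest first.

12, 17

Distances from 52.883°N, 13.121°E:
4: √((-0.304·111.32)² + (0.233·67.23)²) = √(1145.23223 + 245.37938) = 37.291 km
5: √((0.105·111.32)² + (0.080·67.23)²) = √(136.62337 + 28.92719) = 12.867 km
6: √((-0.255·111.32)² + (0.040·67.23)²) = √(805.79906 + 7.23180) = 28.514 km
7: √((0.196·111.32)² + (0.238·67.23)²) = √(476.05654 + 256.02368) = 27.057 km
8: √((-0.096·111.32)² + (-0.250·67.23)²) = √(114.20598 + 282.49206) = 19.917 km
9: √((-0.168·111.32)² + (0.077·67.23)²) = √(349.75583 + 26.79833) = 19.405 km
10: √((-0.326·111.32)² + (0.125·67.23)²) = √(1316.98733 + 70.62301) = 37.251 km
11: √((-0.319·111.32)² + (0.251·67.23)²) = √(1261.03680 + 284.75651) = 39.317 km
12: √((0.065·111.32)² + (-0.012·67.23)²) = √(52.35680 + 0.65086) = 7.281 km
13: √((0.166·111.32)² + (0.258·67.23)²) = √(341.47788 + 300.86082) = 25.344 km
14: √((0.253·111.32)² + (-0.122·67.23)²) = √(793.20864 + 67.27379) = 29.334 km
15: √((0.230·111.32)² + (-0.089·67.23)²) = √(655.54433 + 35.80191) = 26.293 km
16: √((-0.152·111.32)² + (0.291·67.23)²) = √(286.30806 + 382.74736) = 25.866 km
17: √((0.054·111.32)² + (0.146·67.23)²) = √(36.13549 + 96.34561) = 11.510 km
Sorted: 12 (7.281 km) < 17 (11.510 km) < 5 (12.867 km) < 9 (19.405 km) < …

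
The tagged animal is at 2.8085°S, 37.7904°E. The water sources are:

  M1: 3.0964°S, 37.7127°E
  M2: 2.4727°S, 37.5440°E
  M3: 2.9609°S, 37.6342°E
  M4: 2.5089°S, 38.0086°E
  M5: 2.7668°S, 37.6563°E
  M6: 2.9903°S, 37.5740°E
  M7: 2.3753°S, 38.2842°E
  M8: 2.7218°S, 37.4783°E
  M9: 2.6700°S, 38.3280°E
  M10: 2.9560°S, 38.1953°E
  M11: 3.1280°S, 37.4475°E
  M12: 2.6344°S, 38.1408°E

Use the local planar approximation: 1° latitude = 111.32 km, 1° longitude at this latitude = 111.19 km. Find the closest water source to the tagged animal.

M5

Distances from 2.8085°S, 37.7904°E:
M1: √((-0.2879·111.32)² + (-0.0777·111.19)²) = √(1027.140196 + 74.640321) = 33.1931 km
M2: √((0.3358·111.32)² + (-0.2464·111.19)²) = √(1397.358300 + 750.607445) = 46.3462 km
M3: √((-0.1524·111.32)² + (-0.1562·111.19)²) = √(287.816925 + 301.643186) = 24.2788 km
M4: √((0.2996·111.32)² + (0.2182·111.19)²) = √(1112.320685 + 588.628049) = 41.2426 km
M5: √((0.0417·111.32)² + (-0.1341·111.19)²) = √(21.548572 + 222.325366) = 15.6165 km
M6: √((-0.1818·111.32)² + (-0.2164·111.19)²) = √(409.575673 + 578.956552) = 31.4409 km
M7: √((0.4332·111.32)² + (0.4938·111.19)²) = √(2325.537201 + 3014.627327) = 73.0764 km
M8: √((0.0867·111.32)² + (-0.3121·111.19)²) = √(93.150371 + 1204.256496) = 36.0195 km
M9: √((0.1385·111.32)² + (0.5376·111.19)²) = √(237.709174 + 3573.139571) = 61.7321 km
M10: √((-0.1475·111.32)² + (0.4049·111.19)²) = √(269.606548 + 2026.875224) = 47.9216 km
M11: √((-0.3195·111.32)² + (-0.3429·111.19)²) = √(1264.992994 + 1453.672018) = 52.1408 km
M12: √((0.1741·111.32)² + (0.3504·111.19)²) = √(375.615874 + 1517.957651) = 43.5152 km
Minimum: M5 at 15.6165 km.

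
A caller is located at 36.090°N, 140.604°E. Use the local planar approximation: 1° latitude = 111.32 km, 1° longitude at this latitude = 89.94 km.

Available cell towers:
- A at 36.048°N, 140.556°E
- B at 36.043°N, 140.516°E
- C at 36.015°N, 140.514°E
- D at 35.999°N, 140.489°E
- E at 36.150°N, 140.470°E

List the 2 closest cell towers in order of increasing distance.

A, B

Distances from 36.090°N, 140.604°E:
A: √((-0.042·111.32)² + (-0.048·89.94)²) = √(21.85974 + 18.63753) = 6.364 km
B: √((-0.047·111.32)² + (-0.088·89.94)²) = √(27.37424 + 62.64279) = 9.488 km
C: √((-0.075·111.32)² + (-0.090·89.94)²) = √(69.70580 + 65.52255) = 11.629 km
D: √((-0.091·111.32)² + (-0.115·89.94)²) = √(102.61933 + 106.97972) = 14.478 km
E: √((0.060·111.32)² + (-0.134·89.94)²) = √(44.61171 + 145.24974) = 13.779 km
Sorted: A (6.364 km) < B (9.488 km) < C (11.629 km) < E (13.779 km) < …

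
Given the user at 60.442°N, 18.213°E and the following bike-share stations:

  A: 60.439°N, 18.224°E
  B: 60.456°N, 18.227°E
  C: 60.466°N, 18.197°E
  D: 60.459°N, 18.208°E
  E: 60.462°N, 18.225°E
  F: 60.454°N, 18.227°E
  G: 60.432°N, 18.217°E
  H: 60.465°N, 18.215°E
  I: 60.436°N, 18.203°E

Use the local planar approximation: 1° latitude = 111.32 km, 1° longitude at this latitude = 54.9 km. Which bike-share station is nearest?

Distances from 60.442°N, 18.213°E:
A: √((-0.003·111.32)² + (0.011·54.9)²) = √(0.11153 + 0.36470) = 0.690 km
B: √((0.014·111.32)² + (0.014·54.9)²) = √(2.42886 + 0.59075) = 1.738 km
C: √((0.024·111.32)² + (-0.016·54.9)²) = √(7.13787 + 0.77159) = 2.812 km
D: √((0.017·111.32)² + (-0.005·54.9)²) = √(3.58133 + 0.07535) = 1.912 km
E: √((0.020·111.32)² + (0.012·54.9)²) = √(4.95686 + 0.43402) = 2.322 km
F: √((0.012·111.32)² + (0.014·54.9)²) = √(1.78447 + 0.59075) = 1.541 km
G: √((-0.010·111.32)² + (0.004·54.9)²) = √(1.23921 + 0.04822) = 1.135 km
H: √((0.023·111.32)² + (0.002·54.9)²) = √(6.55544 + 0.01206) = 2.563 km
I: √((-0.006·111.32)² + (-0.010·54.9)²) = √(0.44612 + 0.30140) = 0.865 km
Minimum: A at 0.690 km.

A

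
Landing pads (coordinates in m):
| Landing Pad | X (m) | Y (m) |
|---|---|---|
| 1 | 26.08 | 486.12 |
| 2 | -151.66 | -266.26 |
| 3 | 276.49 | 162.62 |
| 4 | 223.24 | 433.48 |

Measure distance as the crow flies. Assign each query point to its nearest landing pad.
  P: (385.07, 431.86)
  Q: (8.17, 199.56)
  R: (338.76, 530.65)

P→4; Q→3; R→4

P at (385.07, 431.86):
  1: 363.07 m
  2: 880.60 m
  3: 290.31 m
  4: 161.84 m
  → nearest: 4 (161.84 m)
Q at (8.17, 199.56):
  1: 287.12 m
  2: 492.48 m
  3: 270.85 m
  4: 317.76 m
  → nearest: 3 (270.85 m)
R at (338.76, 530.65):
  1: 315.83 m
  2: 935.72 m
  3: 373.26 m
  4: 150.95 m
  → nearest: 4 (150.95 m)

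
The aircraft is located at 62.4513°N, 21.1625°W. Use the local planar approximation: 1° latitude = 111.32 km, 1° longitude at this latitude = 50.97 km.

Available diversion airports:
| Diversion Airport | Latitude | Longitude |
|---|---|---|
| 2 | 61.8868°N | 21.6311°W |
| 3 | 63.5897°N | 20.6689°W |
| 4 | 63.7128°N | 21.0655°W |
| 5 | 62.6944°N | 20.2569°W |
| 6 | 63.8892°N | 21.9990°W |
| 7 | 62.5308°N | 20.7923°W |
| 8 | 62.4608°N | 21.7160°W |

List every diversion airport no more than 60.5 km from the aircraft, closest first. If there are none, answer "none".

7, 8, 5

Distances from 62.4513°N, 21.1625°W:
2: √((-0.5645·111.32)² + (-0.4686·50.97)²) = √(3948.883195 + 570.471347) = 67.2261 km
3: √((1.1384·111.32)² + (0.4936·50.97)²) = √(16059.653451 + 632.964815) = 129.1999 km
4: √((1.2615·111.32)² + (0.0970·50.97)²) = √(19720.635455 + 24.444026) = 140.5172 km
5: √((0.2431·111.32)² + (0.9056·50.97)²) = √(732.345999 + 2130.600845) = 53.5065 km
6: √((1.4379·111.32)² + (-0.8365·50.97)²) = √(25621.453453 + 1817.863031) = 165.6482 km
7: √((0.0795·111.32)² + (0.3702·50.97)²) = √(78.321438 + 356.042708) = 20.8414 km
8: √((0.0095·111.32)² + (-0.5535·50.97)²) = √(1.118391 + 795.911019) = 28.2317 km
Threshold 60.5 km: 7 (20.8414 km), 8 (28.2317 km), 5 (53.5065 km) are within range.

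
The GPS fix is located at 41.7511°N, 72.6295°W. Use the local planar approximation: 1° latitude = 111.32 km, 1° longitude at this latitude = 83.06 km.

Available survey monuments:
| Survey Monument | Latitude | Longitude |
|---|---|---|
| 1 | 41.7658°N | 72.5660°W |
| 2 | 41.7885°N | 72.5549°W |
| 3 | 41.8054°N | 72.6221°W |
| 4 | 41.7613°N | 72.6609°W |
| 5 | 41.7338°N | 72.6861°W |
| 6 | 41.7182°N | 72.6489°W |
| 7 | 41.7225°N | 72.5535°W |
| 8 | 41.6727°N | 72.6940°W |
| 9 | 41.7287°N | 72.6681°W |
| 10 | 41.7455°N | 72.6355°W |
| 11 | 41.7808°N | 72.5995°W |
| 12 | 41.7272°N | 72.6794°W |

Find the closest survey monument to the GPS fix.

10

Distances from 41.7511°N, 72.6295°W:
1: √((0.0147·111.32)² + (0.0635·83.06)²) = √(2.677818 + 27.818346) = 5.5223 km
2: √((0.0374·111.32)² + (0.0746·83.06)²) = √(17.333633 + 38.393836) = 7.4651 km
3: √((0.0543·111.32)² + (0.0074·83.06)²) = √(36.538108 + 0.377787) = 6.0758 km
4: √((0.0102·111.32)² + (-0.0314·83.06)²) = √(1.289278 + 6.802102) = 2.8445 km
5: √((-0.0173·111.32)² + (-0.0566·83.06)²) = √(3.708844 + 22.101244) = 5.0804 km
6: √((-0.0329·111.32)² + (-0.0194·83.06)²) = √(13.413379 + 2.596494) = 4.0012 km
7: √((-0.0286·111.32)² + (0.0760·83.06)²) = √(10.136277 + 39.848414) = 7.0700 km
8: √((-0.0784·111.32)² + (-0.0645·83.06)²) = √(76.169047 + 28.701413) = 10.2406 km
9: √((-0.0224·111.32)² + (-0.0386·83.06)²) = √(6.217881 + 10.279180) = 4.0617 km
10: √((-0.0056·111.32)² + (-0.0060·83.06)²) = √(0.388618 + 0.248363) = 0.7981 km
11: √((0.0297·111.32)² + (0.0300·83.06)²) = √(10.930985 + 6.209067) = 4.1401 km
12: √((-0.0239·111.32)² + (-0.0499·83.06)²) = √(7.078516 + 17.178488) = 4.9251 km
Minimum: 10 at 0.7981 km.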